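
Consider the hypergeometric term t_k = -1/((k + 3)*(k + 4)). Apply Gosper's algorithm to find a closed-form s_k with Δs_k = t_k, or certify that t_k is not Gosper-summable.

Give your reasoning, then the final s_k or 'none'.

s_k = -k/(3*k + 9)

Compute t_(k+1)/t_k: get (k + 3)/(k + 5).
Take A(k)=k + 3, B(k)=k + 5, C(k)=1.
Set up (k + 3)·f(k+1) − (k + 4)·f(k) − (1) = 0.
Bound: deg f ≤ 1.
A polynomial solution: f(k) = k/3.
Certificate R = B(k−1)f/C = k*(k + 4)/3 gives s_k = -k/(3*k + 9).
Δs = -1/(k**2 + 7*k + 12), as required.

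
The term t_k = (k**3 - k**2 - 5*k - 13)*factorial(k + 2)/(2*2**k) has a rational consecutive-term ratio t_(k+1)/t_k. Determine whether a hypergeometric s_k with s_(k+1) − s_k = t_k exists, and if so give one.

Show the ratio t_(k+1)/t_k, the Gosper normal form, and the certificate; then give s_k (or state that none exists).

s_k = (k**2 - 4*k - 4)*factorial(k + 2)/2**k

Ratio r(k) = (k + 3)*(5*k - (k + 1)**3 + (k + 1)**2 + 18)/(2*(-k**3 + k**2 + 5*k + 13)).
Gosper form: A/B · C(k+1)/C(k) with A=k/2 + 3/2, B=1, C=k**3 - k**2 - 5*k - 13.
f must satisfy (k/2 + 3/2)·f(k+1) − (1)·f(k) = k**3 - k**2 - 5*k - 13.
deg f ≤ 2 (via 1,0,3).
Match coefficients ⇒ f(k) = 2*(k**2 - 4*k - 4).
Get s_k = R·t_k = (k**2 - 4*k - 4)*factorial(k + 2)/2**k with R(k) = B(k−1)f(k)/C(k) = 2*(k**2 - 4*k - 4)/(k**3 - k**2 - 5*k - 13).
Check: Δs_k = (k**3 - k**2 - 5*k - 13)*factorial(k + 2)/(2*2**k). ✓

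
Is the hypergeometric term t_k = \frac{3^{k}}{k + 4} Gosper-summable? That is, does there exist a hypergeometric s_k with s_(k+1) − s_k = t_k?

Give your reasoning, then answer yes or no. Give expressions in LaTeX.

No — t_k has no hypergeometric antidifference.

Step 1: r(k) = 3*(k + 4)/(k + 5).
Normal form (A,B,C) = (3*k + 12, k + 5, 1).
Need (3*k + 12)·f(k+1) − (k + 4)·f(k) = 1.
Bound: deg f ≤ -1.
d = -1 < 0 ⇒ no nonzero polynomial f; not summable.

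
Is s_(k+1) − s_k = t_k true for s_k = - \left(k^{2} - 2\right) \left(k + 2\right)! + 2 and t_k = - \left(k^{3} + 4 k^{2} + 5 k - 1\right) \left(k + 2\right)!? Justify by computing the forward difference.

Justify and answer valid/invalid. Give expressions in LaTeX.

Valid: the claim telescopes to t_k.

s_(k+1) = -((k + 1)**2 - 2)*factorial(k + 3) + 2
s_(k+1) − s_k = -(k**3 + 4*k**2 + 5*k - 1)*factorial(k + 2)
(s_(k+1) − s_k) − t_k = 0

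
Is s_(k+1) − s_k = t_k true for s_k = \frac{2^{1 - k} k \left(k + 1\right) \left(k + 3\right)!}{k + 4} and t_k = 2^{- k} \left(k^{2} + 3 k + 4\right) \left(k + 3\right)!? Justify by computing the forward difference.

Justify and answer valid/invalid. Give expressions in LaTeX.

s_(k+1) = (k + 1)*(k + 2)*factorial(k + 4)/(2**k*(k + 5))
s_(k+1) − s_k = (k + 1)*(k**3 + 8*k**2 + 22*k + 32)*factorial(k + 3)/(2**k*(k + 4)*(k + 5))
(s_(k+1) − s_k) − t_k = -3*(k**3 + 7*k**2 + 14*k + 16)*factorial(k + 3)/(2**k*(k + 4)*(k + 5))

Invalid: residual - \frac{3 \cdot 2^{- k} \left(k^{3} + 7 k^{2} + 14 k + 16\right) \left(k + 3\right)!}{\left(k + 4\right) \left(k + 5\right)} ≠ 0.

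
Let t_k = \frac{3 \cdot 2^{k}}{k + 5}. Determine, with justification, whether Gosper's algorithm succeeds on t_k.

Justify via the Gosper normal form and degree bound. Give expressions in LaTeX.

Compute t_(k+1)/t_k: get 2*(k + 5)/(k + 6).
Normal form (A,B,C) = (2*k + 10, k + 6, 1).
Key eq: (2*k + 10)·f(k+1) = (k + 5)·f(k) + (1).
Bound: deg f ≤ -1.
d = -1 < 0 ⇒ no nonzero polynomial f; not summable.

No. Not Gosper-summable.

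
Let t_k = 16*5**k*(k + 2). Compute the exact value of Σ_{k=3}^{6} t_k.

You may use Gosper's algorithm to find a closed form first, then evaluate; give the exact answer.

Step 1: r(k) = 5*(k + 3)/(k + 2).
A = 5, B = 1, C = k + 2.
Set up (5)·f(k+1) − (1)·f(k) − (k + 2) = 0.
deg f ≤ 1 (via 0,0,1).
Solving with deg f ≤ 1: f(k) = (4*k + 3)/16.
Then R = B(k−1)f/C = (4*k + 3)/(16*(k + 2)), so s_k = R(k)·t_k = 5**k*(4*k + 3).
Check: Δs_k = 16*5**k*(k + 2). ✓
Telescoping: Σ = s_(7) − s_(3) = 2421875 − (1875) = 2420000.

Σ = 2420000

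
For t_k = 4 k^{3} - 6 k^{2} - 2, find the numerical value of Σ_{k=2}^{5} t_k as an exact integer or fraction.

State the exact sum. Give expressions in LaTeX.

Σ = 564

t_(k+1)/t_k = (2*k**3 + 3*k**2 - 2)/(2*k**3 - 3*k**2 - 1).
Factor: A=1; B=1; C=k**3 - 3*k**2/2 - 1/2.
Need (1)·f(k+1) − (1)·f(k) = k**3 - 3*k**2/2 - 1/2.
d = 4 from the (0,0,3) case.
A polynomial solution: f(k) = k*(k - 3)*(k**2 - k + 1)/4.
Then R = B(k−1)f/C = k*(k - 3)*(k**2 - k + 1)/(2*(2*k**3 - 3*k**2 - 1)), so s_k = R(k)·t_k = k*(k**3 - 4*k**2 + 4*k - 3).
Verify: 4*k**3 - 6*k**2 - 2 matches t_k.
Sum = s_(6) − s_(2); s_(6) = 558, s_(2) = -6 ⇒ 564.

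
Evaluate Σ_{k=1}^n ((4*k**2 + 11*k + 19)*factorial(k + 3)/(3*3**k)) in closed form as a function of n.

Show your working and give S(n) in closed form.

S(n) = -56 + 4*n*factorial(n + 4)/(3*3**n) + 7*factorial(n + 4)/(3*3**n)

The ratio is (k + 4)*(11*k + 4*(k + 1)**2 + 30)/(3*(4*k**2 + 11*k + 19)).
Gosper form: A/B · C(k+1)/C(k) with A=k/3 + 4/3, B=1, C=k**2 + 11*k/4 + 19/4.
Need (k/3 + 4/3)·f(k+1) − (1)·f(k) = k**2 + 11*k/4 + 19/4.
From deg A=1, deg B=0, deg C=2: d=1.
Coefficient equations give f(k) = 3*(4*k + 3)/4.
R(k) = B(k−1)·f(k)/C(k) = 3*(4*k + 3)/(4*k**2 + 11*k + 19); s_k = R·t_k = (4*k + 3)*factorial(k + 3)/3**k.
Check: Δs_k = (4*k**2 + 11*k + 19)*factorial(k + 3)/(3*3**k). ✓
Evaluate: s_(n+1) = 3**(-n - 1)*(4*n + 7)*factorial(n + 4); subtract s_(1) = 56 ⇒ S(n) = -56 + 4*n*factorial(n + 4)/(3*3**n) + 7*factorial(n + 4)/(3*3**n).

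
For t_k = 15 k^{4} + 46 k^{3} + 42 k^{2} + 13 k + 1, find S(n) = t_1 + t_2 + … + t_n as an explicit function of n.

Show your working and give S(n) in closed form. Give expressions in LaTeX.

Compute t_(k+1)/t_k: get (15*k**4 + 106*k**3 + 270*k**2 + 295*k + 117)/(15*k**4 + 46*k**3 + 42*k**2 + 13*k + 1).
Factor: A=1; B=1; C=k**4 + 46*k**3/15 + 14*k**2/5 + 13*k/15 + 1/15.
Solve (1)·f(k+1) − (1)·f(k) = k**4 + 46*k**3/15 + 14*k**2/5 + 13*k/15 + 1/15.
From deg A=0, deg B=0, deg C=4: d=5.
A polynomial solution: f(k) = k*(3*k**4 + 4*k**3 - 4*k**2 - 3*k + 1)/15.
So s_k = (B(k−1)f/C)·t_k = (k*(3*k**4 + 4*k**3 - 4*k**2 - 3*k + 1)/(15*k**4 + 46*k**3 + 42*k**2 + 13*k + 1))·t_k = k*(3*k**4 + 4*k**3 - 4*k**2 - 3*k + 1).
Verify: 15*k**4 + 46*k**3 + 42*k**2 + 13*k + 1 matches t_k.
Σ_(k=1)^n t_k = s_(n+1) − s_(1) = (3*n**5 + 19*n**4 + 42*n**3 + 39*n**2 + 14*n + 1) − (1), i.e. n*(3*n**4 + 19*n**3 + 42*n**2 + 39*n + 14).

S(n) = n \left(3 n^{4} + 19 n^{3} + 42 n^{2} + 39 n + 14\right)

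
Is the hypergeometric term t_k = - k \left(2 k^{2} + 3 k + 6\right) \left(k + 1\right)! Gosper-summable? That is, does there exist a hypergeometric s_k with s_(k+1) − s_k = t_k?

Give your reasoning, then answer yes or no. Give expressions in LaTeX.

Yes. s_k = - \left(2 k^{2} - 3 k + 2\right) \left(k + 1\right)!.

r(k) = (k + 1)*(k + 2)*(3*k + 2*(k + 1)**2 + 9)/(k*(2*k**2 + 3*k + 6)) after simplifying.
Gosper form: A/B · C(k+1)/C(k) with A=k + 2, B=1, C=k**3 + 3*k**2/2 + 3*k.
Need (k + 2)·f(k+1) − (1)·f(k) = k**3 + 3*k**2/2 + 3*k.
deg f ≤ 2 (via 1,0,3).
Solving with deg f ≤ 2: f(k) = (2*k**2 - 3*k + 2)/2.
Get s_k = R·t_k = -(2*k**2 - 3*k + 2)*factorial(k + 1) with R(k) = B(k−1)f(k)/C(k) = (2*k**2 - 3*k + 2)/(k*(2*k**2 + 3*k + 6)).
s_(k+1) − s_k = -k*(2*k**2 + 3*k + 6)*factorial(k + 1) = t_k.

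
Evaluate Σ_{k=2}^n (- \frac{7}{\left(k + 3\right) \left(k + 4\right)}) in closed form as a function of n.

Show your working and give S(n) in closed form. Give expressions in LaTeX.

S(n) = \frac{7 \left(1 - n\right)}{5 \left(n + 4\right)}

Step 1: r(k) = (k + 3)/(k + 5).
Gosper form: A/B · C(k+1)/C(k) with A=k + 3, B=k + 5, C=1.
Set up (k + 3)·f(k+1) − (k + 4)·f(k) − (1) = 0.
From deg A=1, deg B=1, deg C=0: d=1.
Match coefficients ⇒ f(k) = k/3.
R(k) = B(k−1)·f(k)/C(k) = k*(k + 4)/3; s_k = R·t_k = -7*k/(3*k + 9).
Check: Δs_k = -7/(k**2 + 7*k + 12). ✓
Σ_(k=2)^n t_k = s_(n+1) − s_(2) = (7*(-n - 1)/(3*(n + 4))) − (-14/15), i.e. 7*(1 - n)/(5*(n + 4)).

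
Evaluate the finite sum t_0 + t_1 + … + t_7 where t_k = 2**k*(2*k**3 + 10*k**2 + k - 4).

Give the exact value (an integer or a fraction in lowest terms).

Ratio r(k) = 2*(2*k**3 + 16*k**2 + 27*k + 9)/(2*k**3 + 10*k**2 + k - 4).
A = 2, B = 1, C = k**3 + 5*k**2 + k/2 - 2.
Key eq: (2)·f(k+1) = (1)·f(k) + (k**3 + 5*k**2 + k/2 - 2).
Bound: deg f ≤ 3.
A polynomial solution: f(k) = (2*k**3 - 2*k**2 - 3*k + 2)/2.
Then R = B(k−1)f/C = (2*k**3 - 2*k**2 - 3*k + 2)/(2*k**3 + 10*k**2 + k - 4), so s_k = R(k)·t_k = 2**k*(2*k**3 - 2*k**2 - 3*k + 2).
s_(k+1) − s_k = 2**k*(2*k**3 + 10*k**2 + k - 4) = t_k.
Telescoping: Σ = s_(8) − s_(0) = 223744 − (2) = 223742.

Σ = 223742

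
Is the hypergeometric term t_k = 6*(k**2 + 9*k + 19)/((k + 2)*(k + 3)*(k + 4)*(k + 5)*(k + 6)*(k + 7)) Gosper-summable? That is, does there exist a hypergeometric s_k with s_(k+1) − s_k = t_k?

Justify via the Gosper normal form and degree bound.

Yes. s_k = k*(k**2 + 12*k + 44)/(24*(k**3 + 12*k**2 + 44*k + 48)).

Compute t_(k+1)/t_k: get (k + 2)*(9*k + (k + 1)**2 + 28)/((k + 8)*(k**2 + 9*k + 19)).
A = k + 2, B = k + 8, C = k**2 + 9*k + 19.
f must satisfy (k + 2)·f(k+1) − (k + 7)·f(k) = k**2 + 9*k + 19.
From deg A=1, deg B=1, deg C=2: d=5.
Match coefficients ⇒ f(k) = k*(k + 3)*(k + 5)*(k**2 + 12*k + 44)/144.
Get s_k = R·t_k = k*(k**2 + 12*k + 44)/(24*(k**3 + 12*k**2 + 44*k + 48)) with R(k) = B(k−1)f(k)/C(k) = k*(k + 3)*(k + 5)*(k + 7)*(k**2 + 12*k + 44)/(144*(k**2 + 9*k + 19)).
s_(k+1) − s_k = 6*(k**2 + 9*k + 19)/(k**6 + 27*k**5 + 295*k**4 + 1665*k**3 + 5104*k**2 + 8028*k + 5040) = t_k.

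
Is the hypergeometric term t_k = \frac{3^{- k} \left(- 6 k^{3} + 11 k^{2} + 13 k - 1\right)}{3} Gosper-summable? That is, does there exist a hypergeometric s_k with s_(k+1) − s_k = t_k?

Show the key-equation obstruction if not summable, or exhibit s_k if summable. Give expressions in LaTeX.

Yes. s_k = 3^{- k} k \left(3 k^{2} - k - 3\right).

The ratio is (6*k**3 + 7*k**2 - 17*k - 17)/(3*(6*k**3 - 11*k**2 - 13*k + 1)).
So A=1/3 and B=1, with C=k**3 - 11*k**2/6 - 13*k/6 + 1/6.
Key eq: (1/3)·f(k+1) = (1)·f(k) + (k**3 - 11*k**2/6 - 13*k/6 + 1/6).
From deg A=0, deg B=0, deg C=3: d=3.
A polynomial solution: f(k) = -k*(3*k**2 - k - 3)/2.
Then R = B(k−1)f/C = -3*k*(3*k**2 - k - 3)/(6*k**3 - 11*k**2 - 13*k + 1), so s_k = R(k)·t_k = k*(3*k**2 - k - 3)/3**k.
s_(k+1) − s_k = (-6*k**3 + 11*k**2 + 13*k - 1)/(3*3**k) = t_k.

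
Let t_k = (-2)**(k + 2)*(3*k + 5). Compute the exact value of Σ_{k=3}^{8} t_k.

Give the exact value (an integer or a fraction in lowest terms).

The ratio is 2*(-3*k - 8)/(3*k + 5).
Factor: A=-2; B=1; C=k + 5/3.
Need (-2)·f(k+1) − (1)·f(k) = k + 5/3.
Bound: deg f ≤ 1.
Solve for f: f(k) = -(k + 1)/3 (degree 1 ≤ 1).
Get s_k = R·t_k = (-2)**(k + 2)*(-k - 1) with R(k) = B(k−1)f(k)/C(k) = -(k + 1)/(3*k + 5).
Verify: (-2)**(k + 2)*(3*k + 5) matches t_k.
Telescoping: Σ = s_(9) − s_(3) = 20480 − (128) = 20352.

Σ = 20352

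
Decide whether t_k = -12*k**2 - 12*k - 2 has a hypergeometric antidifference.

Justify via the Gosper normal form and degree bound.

Yes. s_k = -4*k**3 + 2*k.

Step 1: r(k) = (6*k**2 + 18*k + 13)/(6*k**2 + 6*k + 1).
A = 1, B = 1, C = k**2 + k + 1/6.
f must satisfy (1)·f(k+1) − (1)·f(k) = k**2 + k + 1/6.
deg f ≤ 3 (via 0,0,2).
Solve for f: f(k) = k*(2*k**2 - 1)/6 (degree 3 ≤ 3).
Then R = B(k−1)f/C = k*(2*k**2 - 1)/(6*k**2 + 6*k + 1), so s_k = R(k)·t_k = -4*k**3 + 2*k.
Check: Δs_k = -12*k**2 - 12*k - 2. ✓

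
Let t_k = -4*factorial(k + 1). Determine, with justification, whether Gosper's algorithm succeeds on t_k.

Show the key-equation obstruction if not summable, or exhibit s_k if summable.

r(k) = k + 2 after simplifying.
Factor: A=k + 2; B=1; C=1.
Need (k + 2)·f(k+1) − (1)·f(k) = 1.
d = -1 from the (1,0,0) case.
Bound -1 < 0, so the key equation has no polynomial solution.

No — t_k has no hypergeometric antidifference.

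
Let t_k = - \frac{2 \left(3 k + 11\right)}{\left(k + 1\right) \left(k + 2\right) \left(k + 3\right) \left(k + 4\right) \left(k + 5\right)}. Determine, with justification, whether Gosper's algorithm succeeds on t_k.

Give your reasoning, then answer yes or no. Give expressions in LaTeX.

Yes. s_k = \frac{k \left(- k^{2} - 7 k - 14\right)}{4 \left(k^{3} + 7 k^{2} + 14 k + 8\right)}.

Step 1: r(k) = (k + 1)*(3*k + 14)/((k + 6)*(3*k + 11)).
So A=k + 1 and B=k + 6, with C=k + 11/3.
Need (k + 1)·f(k+1) − (k + 5)·f(k) = k + 11/3.
Degrees (1,1,1) ⇒ d ≤ 4.
Solving with deg f ≤ 4: f(k) = k*(k + 3)*(k**2 + 7*k + 14)/24.
R(k) = B(k−1)·f(k)/C(k) = k*(k + 3)*(k + 5)*(k**2 + 7*k + 14)/(8*(3*k + 11)); s_k = R·t_k = k*(-k**2 - 7*k - 14)/(4*(k**3 + 7*k**2 + 14*k + 8)).
s_(k+1) − s_k = 2*(-3*k - 11)/(k**5 + 15*k**4 + 85*k**3 + 225*k**2 + 274*k + 120) = t_k.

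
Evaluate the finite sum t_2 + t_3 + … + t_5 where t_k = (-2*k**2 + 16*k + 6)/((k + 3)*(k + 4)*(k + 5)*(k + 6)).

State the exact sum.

Σ = 29/693

The ratio is (k + 3)*(8*k - (k + 1)**2 + 11)/((k + 7)*(-k**2 + 8*k + 3)).
So A=k + 3 and B=k + 7, with C=k**2 - 8*k - 3.
Set up (k + 3)·f(k+1) − (k + 6)·f(k) − (k**2 - 8*k - 3) = 0.
d = 3 from the (1,1,2) case.
Solve for f: f(k) = -k*(k**2 + 132*k - 13)/120 (degree 3 ≤ 3).
R(k) = B(k−1)·f(k)/C(k) = -k*(k + 6)*(k**2 + 132*k - 13)/(120*(k**2 - 8*k - 3)); s_k = R·t_k = k*(k**2 + 132*k - 13)/(60*(k + 3)*(k + 4)*(k + 5)).
Check: Δs_k = 2*(-k**2 + 8*k + 3)/(k**4 + 18*k**3 + 119*k**2 + 342*k + 360). ✓
Telescoping: Σ = s_(6) − s_(2) = 163/1980 − (17/420) = 29/693.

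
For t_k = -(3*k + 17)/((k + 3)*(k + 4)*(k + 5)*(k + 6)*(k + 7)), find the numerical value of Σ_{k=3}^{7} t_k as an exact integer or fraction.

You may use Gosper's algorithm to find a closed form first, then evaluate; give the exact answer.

Σ = -5/2376

The ratio is (k + 3)*(3*k + 20)/((k + 8)*(3*k + 17)).
Gosper form: A/B · C(k+1)/C(k) with A=k + 3, B=k + 8, C=k + 17/3.
Need (k + 3)·f(k+1) − (k + 7)·f(k) = k + 17/3.
Bound: deg f ≤ 4.
Match coefficients ⇒ f(k) = k*(k + 5)*(k**2 + 13*k + 54)/216.
So s_k = (B(k−1)f/C)·t_k = (k*(k + 5)*(k + 7)*(k**2 + 13*k + 54)/(72*(3*k + 17)))·t_k = k*(-k**2 - 13*k - 54)/(72*(k**3 + 13*k**2 + 54*k + 72)).
Verify: (-3*k - 17)/(k**5 + 25*k**4 + 245*k**3 + 1175*k**2 + 2754*k + 2520) matches t_k.
Telescoping: Σ = s_(8) − s_(3) = -37/2772 − (-17/1512) = -5/2376.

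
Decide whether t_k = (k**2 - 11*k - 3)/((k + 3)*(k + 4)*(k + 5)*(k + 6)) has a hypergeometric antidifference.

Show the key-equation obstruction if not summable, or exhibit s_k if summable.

The ratio is (k + 3)*(11*k - (k + 1)**2 + 14)/((k + 7)*(-k**2 + 11*k + 3)).
Gosper form: A/B · C(k+1)/C(k) with A=k + 3, B=k + 7, C=k**2 - 11*k - 3.
f must satisfy (k + 3)·f(k+1) − (k + 6)·f(k) = k**2 - 11*k - 3.
Degrees (1,1,2) ⇒ d ≤ 3.
Coefficient equations give f(k) = -k*(k**2 + 42*k - 13)/30.
Get s_k = R·t_k = k*(-k**2 - 42*k + 13)/(30*(k + 3)*(k + 4)*(k + 5)) with R(k) = B(k−1)f(k)/C(k) = -k*(k + 6)*(k**2 + 42*k - 13)/(30*(k**2 - 11*k - 3)).
s_(k+1) − s_k = (k**2 - 11*k - 3)/(k**4 + 18*k**3 + 119*k**2 + 342*k + 360) = t_k.

Yes. s_k = k*(-k**2 - 42*k + 13)/(30*(k + 3)*(k + 4)*(k + 5)).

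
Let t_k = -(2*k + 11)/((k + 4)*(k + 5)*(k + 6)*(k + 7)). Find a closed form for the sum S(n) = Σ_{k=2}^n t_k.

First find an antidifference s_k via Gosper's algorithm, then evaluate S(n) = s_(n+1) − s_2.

Step 1: r(k) = (k + 4)*(2*k + 13)/((k + 8)*(2*k + 11)).
Gosper form: A/B · C(k+1)/C(k) with A=k + 4, B=k + 8, C=k + 11/2.
Key eq: (k + 4)·f(k+1) = (k + 7)·f(k) + (k + 11/2).
From deg A=1, deg B=1, deg C=1: d=3.
Match coefficients ⇒ f(k) = k*(k + 5)*(k + 10)/48.
Then R = B(k−1)f/C = k*(k + 5)*(k + 7)*(k + 10)/(24*(2*k + 11)), so s_k = R(k)·t_k = k*(-k - 10)/(24*(k**2 + 10*k + 24)).
Δs = (-2*k - 11)/(k**4 + 22*k**3 + 179*k**2 + 638*k + 840), as required.
Evaluate: s_(n+1) = (-n**2 - 12*n - 11)/(24*(n**2 + 12*n + 35)); subtract s_(2) = -1/48 ⇒ S(n) = (-n**2 - 12*n + 13)/(48*(n**2 + 12*n + 35)).

S(n) = (-n**2 - 12*n + 13)/(48*(n**2 + 12*n + 35))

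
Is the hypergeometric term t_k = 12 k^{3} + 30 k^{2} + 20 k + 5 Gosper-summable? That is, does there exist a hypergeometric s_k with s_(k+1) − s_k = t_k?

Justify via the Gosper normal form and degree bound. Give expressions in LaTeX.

Ratio r(k) = (12*k**3 + 66*k**2 + 116*k + 67)/(12*k**3 + 30*k**2 + 20*k + 5).
A = 1, B = 1, C = k**3 + 5*k**2/2 + 5*k/3 + 5/12.
Key eq: (1)·f(k+1) = (1)·f(k) + (k**3 + 5*k**2/2 + 5*k/3 + 5/12).
deg f ≤ 4 (via 0,0,3).
Solving with deg f ≤ 4: f(k) = k**2*(3*k**2 + 4*k - 2)/12.
Then R = B(k−1)f/C = k**2*(3*k**2 + 4*k - 2)/(12*k**3 + 30*k**2 + 20*k + 5), so s_k = R(k)·t_k = k**2*(3*k**2 + 4*k - 2).
Verify: 12*k**3 + 30*k**2 + 20*k + 5 matches t_k.

Yes. s_k = k^{2} \left(3 k^{2} + 4 k - 2\right).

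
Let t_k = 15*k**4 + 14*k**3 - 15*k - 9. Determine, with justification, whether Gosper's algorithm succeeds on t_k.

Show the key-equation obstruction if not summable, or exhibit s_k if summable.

r(k) = (-15*k + 15*(k + 1)**4 + 14*(k + 1)**3 - 24)/(15*k**4 + 14*k**3 - 15*k - 9) after simplifying.
So A=1 and B=1, with C=k**4 + 14*k**3/15 - k - 3/5.
Need (1)·f(k+1) − (1)·f(k) = k**4 + 14*k**3/15 - k - 3/5.
Bound: deg f ≤ 5.
A polynomial solution: f(k) = k*(3*k**4 - 4*k**3 - 2*k**2 - 4*k - 2)/15.
Certificate R = B(k−1)f/C = k*(3*k**4 - 4*k**3 - 2*k**2 - 4*k - 2)/(15*k**4 + 14*k**3 - 15*k - 9) gives s_k = k*(3*k**4 - 4*k**3 - 2*k**2 - 4*k - 2).
Verify: 15*k**4 + 14*k**3 - 15*k - 9 matches t_k.

Yes. s_k = k*(3*k**4 - 4*k**3 - 2*k**2 - 4*k - 2).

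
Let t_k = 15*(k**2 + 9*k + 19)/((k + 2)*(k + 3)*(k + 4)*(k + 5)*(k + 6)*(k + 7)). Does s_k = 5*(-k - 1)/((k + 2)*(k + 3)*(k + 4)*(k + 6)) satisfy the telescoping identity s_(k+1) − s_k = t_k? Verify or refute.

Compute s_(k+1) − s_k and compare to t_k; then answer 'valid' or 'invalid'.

Invalid: residual 10*(-4*k - 23)/(k**6 + 27*k**5 + 295*k**4 + 1665*k**3 + 5104*k**2 + 8028*k + 5040) ≠ 0.

s_(k+1) = 5*(-k - 2)/((k + 3)*(k + 4)*(k + 5)*(k + 7))
s_(k+1) − s_k = 5*(3*k**2 + 19*k + 11)/(k**6 + 27*k**5 + 295*k**4 + 1665*k**3 + 5104*k**2 + 8028*k + 5040)
(s_(k+1) − s_k) − t_k = 10*(-4*k - 23)/(k**6 + 27*k**5 + 295*k**4 + 1665*k**3 + 5104*k**2 + 8028*k + 5040)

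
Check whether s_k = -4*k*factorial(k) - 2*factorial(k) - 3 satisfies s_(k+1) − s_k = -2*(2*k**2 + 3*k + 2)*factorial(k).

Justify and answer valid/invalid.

s_(k+1) = -4*k**2*factorial(k) - 10*k*factorial(k) - 6*factorial(k) - 3
s_(k+1) − s_k = -2*(2*k**2 + 3*k + 2)*factorial(k)
(s_(k+1) − s_k) − t_k = 0

valid (s_(k+1) − s_k reduces to t_k)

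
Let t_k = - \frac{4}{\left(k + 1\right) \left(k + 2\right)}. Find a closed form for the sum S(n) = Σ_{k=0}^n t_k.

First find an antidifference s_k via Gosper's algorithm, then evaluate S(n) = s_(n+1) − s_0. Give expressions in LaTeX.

S(n) = \frac{4 \left(- n - 1\right)}{n + 2}

r(k) = (k + 1)/(k + 3) after simplifying.
So A=k + 1 and B=k + 3, with C=1.
Solve (k + 1)·f(k+1) − (k + 2)·f(k) = 1.
From deg A=1, deg B=1, deg C=0: d=1.
A polynomial solution: f(k) = k.
Get s_k = R·t_k = -4*k/(k + 1) with R(k) = B(k−1)f(k)/C(k) = k*(k + 2).
Verify: -4/(k**2 + 3*k + 2) matches t_k.
Σ_(k=0)^n t_k = s_(n+1) − s_(0) = (4*(-n - 1)/(n + 2)) − (0), i.e. 4*(-n - 1)/(n + 2).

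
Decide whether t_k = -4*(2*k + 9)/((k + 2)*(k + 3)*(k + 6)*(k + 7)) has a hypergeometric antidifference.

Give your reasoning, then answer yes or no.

Yes. s_k = k*(-k - 8)/(3*(k**2 + 8*k + 12)).

Compute t_(k+1)/t_k: get (k + 2)*(k + 6)*(2*k + 11)/((k + 4)*(k + 8)*(2*k + 9)).
Gosper form: A/B · C(k+1)/C(k) with A=k + 2, B=k + 8, C=k**3 + 27*k**2/2 + 121*k/2 + 90.
Key eq: (k + 2)·f(k+1) = (k + 7)·f(k) + (k**3 + 27*k**2/2 + 121*k/2 + 90).
Degrees (1,1,3) ⇒ d ≤ 5.
Solving with deg f ≤ 5: f(k) = k*(k + 3)*(k + 4)*(k + 5)*(k + 8)/24.
R(k) = B(k−1)·f(k)/C(k) = k*(k + 3)*(k + 7)*(k + 8)/(12*(2*k + 9)); s_k = R·t_k = k*(-k - 8)/(3*(k**2 + 8*k + 12)).
Δs = 4*(-2*k - 9)/(k**4 + 18*k**3 + 113*k**2 + 288*k + 252), as required.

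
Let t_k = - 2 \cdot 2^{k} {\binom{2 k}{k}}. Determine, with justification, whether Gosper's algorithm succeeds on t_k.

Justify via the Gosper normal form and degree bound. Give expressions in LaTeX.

No — key equation has no polynomial f.

t_(k+1)/t_k = 4*(2*k + 1)/(k + 1).
So A=8*k + 4 and B=k + 1, with C=1.
Set up (8*k + 4)·f(k+1) − (k)·f(k) − (1) = 0.
From deg A=1, deg B=1, deg C=0: d=-1.
Bound -1 < 0, so the key equation has no polynomial solution.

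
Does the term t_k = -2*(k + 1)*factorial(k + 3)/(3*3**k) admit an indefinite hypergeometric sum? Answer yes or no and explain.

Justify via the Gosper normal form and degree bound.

Yes. s_k = -2*factorial(k + 3)/3**k.

Compute t_(k+1)/t_k: get (k + 2)*(k + 4)/(3*(k + 1)).
Take A(k)=k/3 + 4/3, B(k)=1, C(k)=k + 1.
Solve (k/3 + 4/3)·f(k+1) − (1)·f(k) = k + 1.
Bound: deg f ≤ 0.
Solve for f: f(k) = 3 (degree 0 ≤ 0).
Certificate R = B(k−1)f/C = 3/(k + 1) gives s_k = -2*factorial(k + 3)/3**k.
Δs = -2*(k + 1)*factorial(k + 3)/(3*3**k), as required.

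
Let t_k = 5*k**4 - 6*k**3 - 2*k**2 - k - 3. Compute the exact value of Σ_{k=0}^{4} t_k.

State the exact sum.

Step 1: r(k) = (5*k**4 + 14*k**3 + 10*k**2 - 3*k - 7)/(5*k**4 - 6*k**3 - 2*k**2 - k - 3).
Gosper form: A/B · C(k+1)/C(k) with A=1, B=1, C=k**4 - 6*k**3/5 - 2*k**2/5 - k/5 - 3/5.
Set up (1)·f(k+1) − (1)·f(k) − (k**4 - 6*k**3/5 - 2*k**2/5 - k/5 - 3/5) = 0.
d = 5 from the (0,0,4) case.
Match coefficients ⇒ f(k) = k*(k**4 - 4*k**3 + 4*k**2 - k - 3)/5.
So s_k = (B(k−1)f/C)·t_k = (k*(k**4 - 4*k**3 + 4*k**2 - k - 3)/(5*k**4 - 6*k**3 - 2*k**2 - k - 3))·t_k = k*(k**4 - 4*k**3 + 4*k**2 - k - 3).
Check: Δs_k = 5*k**4 - 6*k**3 - 2*k**2 - k - 3. ✓
Sum = s_(5) − s_(0); s_(5) = 1085, s_(0) = 0 ⇒ 1085.

Σ = 1085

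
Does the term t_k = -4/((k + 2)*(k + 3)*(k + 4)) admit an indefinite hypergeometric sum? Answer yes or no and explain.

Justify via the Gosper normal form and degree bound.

Compute t_(k+1)/t_k: get (k + 2)/(k + 5).
Take A(k)=k + 2, B(k)=k + 5, C(k)=1.
Need (k + 2)·f(k+1) − (k + 4)·f(k) = 1.
Bound: deg f ≤ 2.
Solving with deg f ≤ 2: f(k) = k*(k + 5)/12.
R(k) = B(k−1)·f(k)/C(k) = k*(k + 4)*(k + 5)/12; s_k = R·t_k = k*(-k - 5)/(3*(k + 2)*(k + 3)).
Δs = -4/(k**3 + 9*k**2 + 26*k + 24), as required.

Yes. s_k = k*(-k - 5)/(3*(k + 2)*(k + 3)).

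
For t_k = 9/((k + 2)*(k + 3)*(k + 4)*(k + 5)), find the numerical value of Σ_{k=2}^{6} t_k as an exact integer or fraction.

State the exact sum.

Σ = 29/1320

r(k) = (k + 2)/(k + 6) after simplifying.
Take A(k)=k + 2, B(k)=k + 6, C(k)=1.
Key eq: (k + 2)·f(k+1) = (k + 5)·f(k) + (1).
Degrees (1,1,0) ⇒ d ≤ 3.
Solve for f: f(k) = k*(k**2 + 9*k + 26)/72 (degree 3 ≤ 3).
Then R = B(k−1)f/C = k*(k + 5)*(k**2 + 9*k + 26)/72, so s_k = R(k)·t_k = k*(k**2 + 9*k + 26)/(8*(k + 2)*(k + 3)*(k + 4)).
Δs = 9/(k**4 + 14*k**3 + 71*k**2 + 154*k + 120), as required.
Sum = s_(7) − s_(2); s_(7) = 161/1320, s_(2) = 1/10 ⇒ 29/1320.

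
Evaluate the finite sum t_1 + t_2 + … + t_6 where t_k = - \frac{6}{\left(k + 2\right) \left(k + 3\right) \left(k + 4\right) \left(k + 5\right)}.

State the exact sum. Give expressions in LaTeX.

Step 1: r(k) = (k + 2)/(k + 6).
Take A(k)=k + 2, B(k)=k + 6, C(k)=1.
Key eq: (k + 2)·f(k+1) = (k + 5)·f(k) + (1).
From deg A=1, deg B=1, deg C=0: d=3.
Coefficient equations give f(k) = k*(k**2 + 9*k + 26)/72.
R(k) = B(k−1)·f(k)/C(k) = k*(k + 5)*(k**2 + 9*k + 26)/72; s_k = R·t_k = k*(-k**2 - 9*k - 26)/(12*(k + 2)*(k + 3)*(k + 4)).
Check: Δs_k = -6/(k**4 + 14*k**3 + 71*k**2 + 154*k + 120). ✓
Σ_(k=1)^(6) t_k = s_(7) − s_(1) = -161/1980 − (-1/20) = -31/990.

Σ = -31/990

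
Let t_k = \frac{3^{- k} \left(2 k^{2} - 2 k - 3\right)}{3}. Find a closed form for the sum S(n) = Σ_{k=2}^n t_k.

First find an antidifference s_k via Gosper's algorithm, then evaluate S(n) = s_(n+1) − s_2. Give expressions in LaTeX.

S(n) = 3^{- n - 1} \left(3^{n} - n^{2} - 2 n\right)

The ratio is (2*k**2 + 2*k - 3)/(3*(2*k**2 - 2*k - 3)).
Take A(k)=1/3, B(k)=1, C(k)=k**2 - k - 3/2.
Need (1/3)·f(k+1) − (1)·f(k) = k**2 - k - 3/2.
From deg A=0, deg B=0, deg C=2: d=2.
A polynomial solution: f(k) = -3*(k - 1)*(k + 1)/2.
Certificate R = B(k−1)f/C = -3*(k - 1)*(k + 1)/(2*k**2 - 2*k - 3) gives s_k = (1 - k**2)/3**k.
s_(k+1) − s_k = (2*k**2 - 2*k - 3)/(3*3**k) = t_k.
Evaluate: s_(n+1) = 3**(-n - 1)*n*(-n - 2); subtract s_(2) = -1/3 ⇒ S(n) = 3**(-n - 1)*(3**n - n**2 - 2*n).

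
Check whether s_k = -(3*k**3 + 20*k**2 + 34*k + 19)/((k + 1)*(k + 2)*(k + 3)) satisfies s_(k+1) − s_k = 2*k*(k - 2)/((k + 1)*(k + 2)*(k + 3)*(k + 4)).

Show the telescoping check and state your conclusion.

s_(k+1) = (-34*k - 3*(k + 1)**3 - 20*(k + 1)**2 - 53)/((k + 2)*(k + 3)*(k + 4))
s_(k+1) − s_k = 2*k*(k - 2)/(k**4 + 10*k**3 + 35*k**2 + 50*k + 24)
(s_(k+1) − s_k) − t_k = 0

valid (s_(k+1) − s_k reduces to t_k)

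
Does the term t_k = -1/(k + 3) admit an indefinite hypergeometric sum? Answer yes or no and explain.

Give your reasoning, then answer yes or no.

No — t_k has no hypergeometric antidifference.

The ratio is (k + 3)/(k + 4).
Gosper form: A/B · C(k+1)/C(k) with A=k + 3, B=k + 4, C=1.
Solve (k + 3)·f(k+1) − (k + 3)·f(k) = 1.
Bound: deg f ≤ 0.
f = c0 ⇒ A·f(k+1) − B(k−1)·f(k) − C = -1. The system {-1 = 0} is inconsistent; no antidifference.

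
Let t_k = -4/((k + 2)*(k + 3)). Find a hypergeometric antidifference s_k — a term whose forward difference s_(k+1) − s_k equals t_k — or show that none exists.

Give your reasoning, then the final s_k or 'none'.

Compute t_(k+1)/t_k: get (k + 2)/(k + 4).
Factor: A=k + 2; B=k + 4; C=1.
Set up (k + 2)·f(k+1) − (k + 3)·f(k) − (1) = 0.
Degrees (1,1,0) ⇒ d ≤ 1.
A polynomial solution: f(k) = k/2.
Get s_k = R·t_k = -2*k/(k + 2) with R(k) = B(k−1)f(k)/C(k) = k*(k + 3)/2.
s_(k+1) − s_k = -4/(k**2 + 5*k + 6) = t_k.

s_k = -2*k/(k + 2)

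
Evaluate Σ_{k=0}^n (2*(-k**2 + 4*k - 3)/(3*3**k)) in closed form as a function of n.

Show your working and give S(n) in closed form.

Ratio r(k) = k*(k - 2)/(3*(k**2 - 4*k + 3)).
So A=1/3 and B=1, with C=k**2 - 4*k + 3.
Key eq: (1/3)·f(k+1) = (1)·f(k) + (k**2 - 4*k + 3).
Bound: deg f ≤ 2.
Match coefficients ⇒ f(k) = -3*(k - 2)*(k - 1)/2.
Certificate R = B(k−1)f/C = -3*(k - 2)/(2*(k - 3)) gives s_k = (k**2 - 3*k + 2)/3**k.
s_(k+1) − s_k = 2*(-k**2 + 4*k - 3)/(3*3**k) = t_k.
Evaluate: s_(n+1) = 3**(-n - 1)*n*(n - 1); subtract s_(0) = 2 ⇒ S(n) = (-6*3**n + n**2 - n)/(3*3**n).

S(n) = (-6*3**n + n**2 - n)/(3*3**n)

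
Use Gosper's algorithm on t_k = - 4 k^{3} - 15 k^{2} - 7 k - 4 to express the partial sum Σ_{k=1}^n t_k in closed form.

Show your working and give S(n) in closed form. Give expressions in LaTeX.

Ratio r(k) = (4*k**3 + 27*k**2 + 49*k + 30)/(4*k**3 + 15*k**2 + 7*k + 4).
So A=1 and B=1, with C=k**3 + 15*k**2/4 + 7*k/4 + 1.
Key eq: (1)·f(k+1) = (1)·f(k) + (k**3 + 15*k**2/4 + 7*k/4 + 1).
d = 4 from the (0,0,3) case.
A polynomial solution: f(k) = k*(k**3 + 3*k**2 - 3*k + 3)/4.
Certificate R = B(k−1)f/C = k*(k**3 + 3*k**2 - 3*k + 3)/(4*k**3 + 15*k**2 + 7*k + 4) gives s_k = k*(-k**3 - 3*k**2 + 3*k - 3).
Δs = -4*k**3 - 15*k**2 - 7*k - 4, as required.
Σ_(k=1)^n t_k = s_(n+1) − s_(1) = (-n**4 - 7*n**3 - 12*n**2 - 10*n - 4) − (-4), i.e. n*(-n**3 - 7*n**2 - 12*n - 10).

S(n) = n \left(- n^{3} - 7 n^{2} - 12 n - 10\right)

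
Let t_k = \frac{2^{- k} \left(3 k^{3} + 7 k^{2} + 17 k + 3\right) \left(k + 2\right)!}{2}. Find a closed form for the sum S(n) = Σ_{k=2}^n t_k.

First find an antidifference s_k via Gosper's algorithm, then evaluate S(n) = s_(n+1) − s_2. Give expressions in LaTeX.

Ratio r(k) = (3*k**4 + 25*k**3 + 88*k**2 + 150*k + 90)/(2*(3*k**3 + 7*k**2 + 17*k + 3)).
So A=k/2 + 3/2 and B=1, with C=k**3 + 7*k**2/3 + 17*k/3 + 1.
Need (k/2 + 3/2)·f(k+1) − (1)·f(k) = k**3 + 7*k**2/3 + 17*k/3 + 1.
d = 2 from the (1,0,3) case.
Match coefficients ⇒ f(k) = 2*k*(3*k - 2)/3.
Certificate R = B(k−1)f/C = 2*k*(3*k - 2)/(3*k**3 + 7*k**2 + 17*k + 3) gives s_k = k*(3*k - 2)*factorial(k + 2)/2**k.
Verify: (3*k**3 + 7*k**2 + 17*k + 3)*factorial(k + 2)/(2*2**k) matches t_k.
Σ_(k=2)^n t_k = s_(n+1) − s_(2) = (2**(-n - 1)*(n + 1)*(3*n + 1)*factorial(n + 3)) − (48), i.e. (-96*2**n + 3*n**5*factorial(n) + 22*n**4*factorial(n) + 58*n**3*factorial(n) + 68*n**2*factorial(n) + 35*n*factorial(n) + 6*factorial(n))/(2*2**n).

S(n) = \frac{2^{- n} \left(- 96 \cdot 2^{n} + 3 n^{5} n! + 22 n^{4} n! + 58 n^{3} n! + 68 n^{2} n! + 35 n n! + 6 n!\right)}{2}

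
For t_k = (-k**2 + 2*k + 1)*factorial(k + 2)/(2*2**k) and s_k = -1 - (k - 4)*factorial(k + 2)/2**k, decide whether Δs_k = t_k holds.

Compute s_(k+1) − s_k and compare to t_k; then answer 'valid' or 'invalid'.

s_(k+1) = -2**(-k - 1)*(k - 3)*factorial(k + 3) - 1
s_(k+1) − s_k = (-k**2 + 2*k + 1)*factorial(k + 2)/(2*2**k)
(s_(k+1) − s_k) − t_k = 0

Valid: the claim telescopes to t_k.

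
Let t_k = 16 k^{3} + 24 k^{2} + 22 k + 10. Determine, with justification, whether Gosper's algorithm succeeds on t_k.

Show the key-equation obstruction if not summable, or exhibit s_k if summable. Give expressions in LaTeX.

Yes. s_k = k \left(4 k^{3} + 3 k + 3\right).

Ratio r(k) = (8*k**3 + 36*k**2 + 59*k + 36)/(8*k**3 + 12*k**2 + 11*k + 5).
So A=1 and B=1, with C=k**3 + 3*k**2/2 + 11*k/8 + 5/8.
f must satisfy (1)·f(k+1) − (1)·f(k) = k**3 + 3*k**2/2 + 11*k/8 + 5/8.
From deg A=0, deg B=0, deg C=3: d=4.
Solving with deg f ≤ 4: f(k) = k*(4*k**3 + 3*k + 3)/16.
R(k) = B(k−1)·f(k)/C(k) = k*(4*k**3 + 3*k + 3)/(2*(8*k**3 + 12*k**2 + 11*k + 5)); s_k = R·t_k = k*(4*k**3 + 3*k + 3).
Check: Δs_k = 16*k**3 + 24*k**2 + 22*k + 10. ✓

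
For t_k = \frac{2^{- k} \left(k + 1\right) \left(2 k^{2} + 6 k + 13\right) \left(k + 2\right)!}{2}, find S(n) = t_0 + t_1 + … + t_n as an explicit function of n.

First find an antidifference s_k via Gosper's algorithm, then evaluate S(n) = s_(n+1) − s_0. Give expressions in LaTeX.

S(n) = 2^{- n - 1} \left(- 2^{n + 2} + 2 n^{5} n! + 18 n^{4} n! + 63 n^{3} n! + 108 n^{2} n! + 91 n n! + 30 n!\right)

The ratio is (k + 2)*(k + 3)*(6*k + 2*(k + 1)**2 + 19)/(2*(k + 1)*(2*k**2 + 6*k + 13)).
Factor: A=k/2 + 3/2; B=1; C=k**3 + 4*k**2 + 19*k/2 + 13/2.
Set up (k/2 + 3/2)·f(k+1) − (1)·f(k) − (k**3 + 4*k**2 + 19*k/2 + 13/2) = 0.
Degrees (1,0,3) ⇒ d ≤ 2.
A polynomial solution: f(k) = 2*k**2 + 2*k + 1.
R(k) = B(k−1)·f(k)/C(k) = 2*(2*k**2 + 2*k + 1)/((k + 1)*(2*k**2 + 6*k + 13)); s_k = R·t_k = (2*k**2 + 2*k + 1)*factorial(k + 2)/2**k.
s_(k+1) − s_k = (k + 1)*(2*k**2 + 6*k + 13)*factorial(k + 2)/(2*2**k) = t_k.
Σ_(k=0)^n t_k = s_(n+1) − s_(0) = (2**(-n - 1)*(2*n**2 + 6*n + 5)*factorial(n + 3)) − (2), i.e. 2**(-n - 1)*(-2**(n + 2) + 2*n**5*factorial(n) + 18*n**4*factorial(n) + 63*n**3*factorial(n) + 108*n**2*factorial(n) + 91*n*factorial(n) + 30*factorial(n)).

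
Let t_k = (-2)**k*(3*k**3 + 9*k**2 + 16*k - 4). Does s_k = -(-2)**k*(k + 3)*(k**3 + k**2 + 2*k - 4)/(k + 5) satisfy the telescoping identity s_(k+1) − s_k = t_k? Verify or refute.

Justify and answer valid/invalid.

s_(k+1) = 2*(-2)**k*k*(k**3 + 8*k**2 + 23*k + 28)/(k + 6)
s_(k+1) − s_k = (-2)**k*(3*k**5 + 36*k**4 + 155*k**3 + 318*k**2 + 280*k - 72)/(k**2 + 11*k + 30)
(s_(k+1) − s_k) − t_k = (-2)**(k + 1)*(3*k**4 + 25*k**3 + 62*k**2 + 78*k - 24)/(k**2 + 11*k + 30)

Invalid: residual (-2)**(k + 1)*(3*k**4 + 25*k**3 + 62*k**2 + 78*k - 24)/(k**2 + 11*k + 30) ≠ 0.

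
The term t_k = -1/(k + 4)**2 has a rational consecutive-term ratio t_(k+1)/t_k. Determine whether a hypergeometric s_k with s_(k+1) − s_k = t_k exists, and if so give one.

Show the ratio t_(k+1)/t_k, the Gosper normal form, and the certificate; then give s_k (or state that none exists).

r(k) = (k + 4)**2/(k + 5)**2 after simplifying.
So A=k**2 + 8*k + 16 and B=k**2 + 10*k + 25, with C=1.
f must satisfy (k**2 + 8*k + 16)·f(k+1) − (k**2 + 8*k + 16)·f(k) = 1.
d = 0 from the (2,2,0) case.
Write f(k) = c0. Then LHS − RHS = -1, requiring -1 = 0: contradictory. No certificate.

none — t_k is not Gosper-summable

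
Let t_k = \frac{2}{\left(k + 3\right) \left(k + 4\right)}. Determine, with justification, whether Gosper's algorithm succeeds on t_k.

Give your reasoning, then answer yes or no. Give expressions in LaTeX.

Yes. s_k = \frac{2 k}{3 \left(k + 3\right)}.

The ratio is (k + 3)/(k + 5).
Factor: A=k + 3; B=k + 5; C=1.
Need (k + 3)·f(k+1) − (k + 4)·f(k) = 1.
deg f ≤ 1 (via 1,1,0).
A polynomial solution: f(k) = k/3.
Then R = B(k−1)f/C = k*(k + 4)/3, so s_k = R(k)·t_k = 2*k/(3*(k + 3)).
s_(k+1) − s_k = 2/(k**2 + 7*k + 12) = t_k.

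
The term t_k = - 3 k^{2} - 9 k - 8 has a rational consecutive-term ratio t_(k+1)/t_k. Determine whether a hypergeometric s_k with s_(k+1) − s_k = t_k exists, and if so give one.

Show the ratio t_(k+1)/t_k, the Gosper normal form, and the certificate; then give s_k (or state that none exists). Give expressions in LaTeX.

t_(k+1)/t_k = (3*k**2 + 15*k + 20)/(3*k**2 + 9*k + 8).
Take A(k)=1, B(k)=1, C(k)=k**2 + 3*k + 8/3.
Key eq: (1)·f(k+1) = (1)·f(k) + (k**2 + 3*k + 8/3).
From deg A=0, deg B=0, deg C=2: d=3.
Solve for f: f(k) = k*(k**2 + 3*k + 4)/3 (degree 3 ≤ 3).
R(k) = B(k−1)·f(k)/C(k) = k*(k**2 + 3*k + 4)/(3*k**2 + 9*k + 8); s_k = R·t_k = k*(-k**2 - 3*k - 4).
s_(k+1) − s_k = -3*k**2 - 9*k - 8 = t_k.

s_k = k \left(- k^{2} - 3 k - 4\right)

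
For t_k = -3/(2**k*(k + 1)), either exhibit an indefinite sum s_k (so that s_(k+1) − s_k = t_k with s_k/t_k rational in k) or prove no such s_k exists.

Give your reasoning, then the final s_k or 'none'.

Ratio r(k) = (k + 1)/(2*(k + 2)).
A = k/2 + 1/2, B = k + 2, C = 1.
f must satisfy (k/2 + 1/2)·f(k+1) − (k + 1)·f(k) = 1.
Degrees (1,1,0) ⇒ d ≤ -1.
Negative degree bound (-1): no f exists, t_k not Gosper-summable.

none (Gosper's algorithm certifies no s_k)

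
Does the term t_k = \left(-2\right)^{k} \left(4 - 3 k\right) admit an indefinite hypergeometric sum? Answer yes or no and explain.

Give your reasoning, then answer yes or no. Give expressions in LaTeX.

Yes. s_k = \left(-2\right)^{k} \left(k - 2\right).

Ratio r(k) = 2*(1 - 3*k)/(3*k - 4).
So A=-2 and B=1, with C=k - 4/3.
Set up (-2)·f(k+1) − (1)·f(k) − (k - 4/3) = 0.
d = 1 from the (0,0,1) case.
Coefficient equations give f(k) = -(k - 2)/3.
So s_k = (B(k−1)f/C)·t_k = (-(k - 2)/(3*k - 4))·t_k = (-2)**k*(k - 2).
Check: Δs_k = (-2)**k*(4 - 3*k). ✓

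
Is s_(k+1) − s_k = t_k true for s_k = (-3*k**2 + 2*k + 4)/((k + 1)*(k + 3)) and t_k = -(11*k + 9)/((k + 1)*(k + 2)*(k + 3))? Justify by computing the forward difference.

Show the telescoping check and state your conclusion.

s_(k+1) = (2*k - 3*(k + 1)**2 + 6)/((k + 2)*(k + 4))
s_(k+1) − s_k = (-14*k**2 - 40*k - 23)/(k**4 + 10*k**3 + 35*k**2 + 50*k + 24)
(s_(k+1) − s_k) − t_k = (-3*k**2 + 13*k + 13)/(k**4 + 10*k**3 + 35*k**2 + 50*k + 24)

Invalid: residual (-3*k**2 + 13*k + 13)/(k**4 + 10*k**3 + 35*k**2 + 50*k + 24) ≠ 0.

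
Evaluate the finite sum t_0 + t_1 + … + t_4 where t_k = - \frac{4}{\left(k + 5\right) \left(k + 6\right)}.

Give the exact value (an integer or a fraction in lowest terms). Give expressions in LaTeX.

Step 1: r(k) = (k + 5)/(k + 7).
A = k + 5, B = k + 7, C = 1.
Key eq: (k + 5)·f(k+1) = (k + 6)·f(k) + (1).
Bound: deg f ≤ 1.
Coefficient equations give f(k) = k/5.
R(k) = B(k−1)·f(k)/C(k) = k*(k + 6)/5; s_k = R·t_k = -4*k/(5*k + 25).
Verify: -4/(k**2 + 11*k + 30) matches t_k.
Σ_(k=0)^(4) t_k = s_(5) − s_(0) = -2/5 − (0) = -2/5.

Σ = -2/5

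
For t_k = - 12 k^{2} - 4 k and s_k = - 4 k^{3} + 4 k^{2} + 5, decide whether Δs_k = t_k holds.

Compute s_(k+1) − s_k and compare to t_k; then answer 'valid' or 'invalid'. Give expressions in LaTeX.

s_(k+1) = -4*(k + 1)**3 + 4*(k + 1)**2 + 5
s_(k+1) − s_k = 4*k*(-3*k - 1)
(s_(k+1) − s_k) − t_k = 0

Valid — Δs_k = t_k.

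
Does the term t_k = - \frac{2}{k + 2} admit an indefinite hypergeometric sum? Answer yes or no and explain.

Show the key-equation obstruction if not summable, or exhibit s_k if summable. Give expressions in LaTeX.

The ratio is (k + 2)/(k + 3).
Gosper form: A/B · C(k+1)/C(k) with A=k + 2, B=k + 3, C=1.
Key eq: (k + 2)·f(k+1) = (k + 2)·f(k) + (1).
From deg A=1, deg B=1, deg C=0: d=0.
f = c0 ⇒ A·f(k+1) − B(k−1)·f(k) − C = -1. The system {-1 = 0} is inconsistent; no antidifference.

No — key equation has no polynomial f.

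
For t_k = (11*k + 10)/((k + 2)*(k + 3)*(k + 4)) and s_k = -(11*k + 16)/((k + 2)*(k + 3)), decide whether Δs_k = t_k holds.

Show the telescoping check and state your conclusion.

s_(k+1) = (-11*k - 27)/((k + 3)*(k + 4))
s_(k+1) − s_k = (11*k + 10)/(k**3 + 9*k**2 + 26*k + 24)
(s_(k+1) − s_k) − t_k = 0

Valid: the claim telescopes to t_k.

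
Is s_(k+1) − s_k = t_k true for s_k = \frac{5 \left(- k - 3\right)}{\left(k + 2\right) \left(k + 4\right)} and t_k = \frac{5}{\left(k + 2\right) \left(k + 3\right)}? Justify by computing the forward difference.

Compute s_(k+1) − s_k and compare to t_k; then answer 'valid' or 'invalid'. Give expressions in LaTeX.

Invalid: residual \frac{5 \left(- 2 k - 7\right)}{k^{4} + 14 k^{3} + 71 k^{2} + 154 k + 120} ≠ 0.

s_(k+1) = 5*(-k - 4)/((k + 3)*(k + 5))
s_(k+1) − s_k = 5*(k**2 + 7*k + 13)/(k**4 + 14*k**3 + 71*k**2 + 154*k + 120)
(s_(k+1) − s_k) − t_k = 5*(-2*k - 7)/(k**4 + 14*k**3 + 71*k**2 + 154*k + 120)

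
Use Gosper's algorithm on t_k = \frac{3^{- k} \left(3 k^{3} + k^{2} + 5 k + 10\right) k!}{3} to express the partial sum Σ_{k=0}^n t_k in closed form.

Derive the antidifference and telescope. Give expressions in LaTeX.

S(n) = 3^{- n - 1} \left(3^{n + 2} + 3 n^{3} n! + 10 n^{2} n! + 8 n n! + n!\right)

r(k) = (k + 1)*(5*k + 3*(k + 1)**3 + (k + 1)**2 + 15)/(3*(3*k**3 + k**2 + 5*k + 10)) after simplifying.
Take A(k)=k/3 + 1/3, B(k)=1, C(k)=k**3 + k**2/3 + 5*k/3 + 10/3.
f must satisfy (k/3 + 1/3)·f(k+1) − (1)·f(k) = k**3 + k**2/3 + 5*k/3 + 10/3.
d = 2 from the (1,0,3) case.
Solving with deg f ≤ 2: f(k) = 3*k**2 + k - 3.
R(k) = B(k−1)·f(k)/C(k) = 3*(3*k**2 + k - 3)/(3*k**3 + k**2 + 5*k + 10); s_k = R·t_k = (3*k**2 + k - 3)*factorial(k)/3**k.
s_(k+1) − s_k = (3*k**3 + k**2 + 5*k + 10)*factorial(k)/(3*3**k) = t_k.
Telescope: S(n) = s_(n+1) − s_(0) = 3**(-n - 1)*(3*n**2 + 7*n + 1)*factorial(n + 1) − (-3) = 3**(-n - 1)*(3**(n + 2) + 3*n**3*factorial(n) + 10*n**2*factorial(n) + 8*n*factorial(n) + factorial(n)).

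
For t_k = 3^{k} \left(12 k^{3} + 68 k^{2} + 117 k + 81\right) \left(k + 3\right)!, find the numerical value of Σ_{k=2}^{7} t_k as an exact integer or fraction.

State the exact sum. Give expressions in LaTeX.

Compute t_(k+1)/t_k: get 3*(12*k**4 + 152*k**3 + 705*k**2 + 1434*k + 1112)/(12*k**3 + 68*k**2 + 117*k + 81).
Factor: A=3*k + 12; B=1; C=k**3 + 17*k**2/3 + 39*k/4 + 27/4.
Key eq: (3*k + 12)·f(k+1) = (1)·f(k) + (k**3 + 17*k**2/3 + 39*k/4 + 27/4).
From deg A=1, deg B=0, deg C=3: d=2.
Solving with deg f ≤ 2: f(k) = (4*k**2 + 3)/12.
Get s_k = R·t_k = 3**k*(4*k**2 + 3)*factorial(k + 3) with R(k) = B(k−1)f(k)/C(k) = (4*k**2 + 3)/(12*k**3 + 68*k**2 + 117*k + 81).
Check: Δs_k = 3**k*(12*k**3 + 68*k**2 + 117*k + 81)*factorial(k + 3). ✓
Evaluate s at k=8 and k=2: 67830578323200 and 20520; difference 67830578302680.

Σ = 67830578302680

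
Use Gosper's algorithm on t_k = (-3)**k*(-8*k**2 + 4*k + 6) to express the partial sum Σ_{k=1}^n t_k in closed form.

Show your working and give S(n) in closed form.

The ratio is 3*(-4*k**2 - 6*k + 1)/(4*k**2 - 2*k - 3).
A = -3, B = 1, C = k**2 - k/2 - 3/4.
Need (-3)·f(k+1) − (1)·f(k) = k**2 - k/2 - 3/4.
deg f ≤ 2 (via 0,0,2).
Match coefficients ⇒ f(k) = -k*(k - 2)/4.
Get s_k = R·t_k = 2*(-3)**k*k*(k - 2) with R(k) = B(k−1)f(k)/C(k) = -k*(k - 2)/(4*k**2 - 2*k - 3).
Verify: (-3)**k*(-8*k**2 + 4*k + 6) matches t_k.
Telescope: S(n) = s_(n+1) − s_(1) = 6*(-3)**n*(1 - n**2) − (6) = -6*(-3)**n*n**2 + 6*(-3)**n - 6.

S(n) = -6*(-3)**n*n**2 + 6*(-3)**n - 6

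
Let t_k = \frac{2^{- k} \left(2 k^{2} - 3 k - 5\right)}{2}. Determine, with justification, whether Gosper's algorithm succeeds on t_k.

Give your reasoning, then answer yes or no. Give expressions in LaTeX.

r(k) = (2*k**2 + k - 6)/(2*(2*k**2 - 3*k - 5)) after simplifying.
A = 1/2, B = 1, C = k**2 - 3*k/2 - 5/2.
Key eq: (1/2)·f(k+1) = (1)·f(k) + (k**2 - 3*k/2 - 5/2).
d = 2 from the (0,0,2) case.
Coefficient equations give f(k) = -2*k**2 - k + 2.
Get s_k = R·t_k = (-2*k**2 - k + 2)/2**k with R(k) = B(k−1)f(k)/C(k) = -2*(2*k**2 + k - 2)/((k + 1)*(2*k - 5)).
s_(k+1) − s_k = (2*k**2 - 3*k - 5)/(2*2**k) = t_k.

Yes. s_k = 2^{- k} \left(- 2 k^{2} - k + 2\right).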